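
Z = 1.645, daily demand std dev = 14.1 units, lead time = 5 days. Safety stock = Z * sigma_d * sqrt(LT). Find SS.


Formula: SS = z * sigma_d * sqrt(LT)
sqrt(LT) = sqrt(5) = 2.2361
SS = 1.645 * 14.1 * 2.2361
SS = 51.9 units

51.9 units


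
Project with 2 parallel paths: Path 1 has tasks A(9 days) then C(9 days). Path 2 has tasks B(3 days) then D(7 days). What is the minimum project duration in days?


Path 1 = 9 + 9 = 18 days
Path 2 = 3 + 7 = 10 days
Duration = max(18, 10) = 18 days

18 days


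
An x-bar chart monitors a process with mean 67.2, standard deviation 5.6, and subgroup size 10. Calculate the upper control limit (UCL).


UCL = 67.2 + 3 * 5.6 / sqrt(10)

72.51


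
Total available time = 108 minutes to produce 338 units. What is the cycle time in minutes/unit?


Formula: CT = Available Time / Number of Units
CT = 108 min / 338 units
CT = 0.32 min/unit

0.32 min/unit


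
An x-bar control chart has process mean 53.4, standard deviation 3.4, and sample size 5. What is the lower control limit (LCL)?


LCL = 53.4 - 3 * 3.4 / sqrt(5)

48.84


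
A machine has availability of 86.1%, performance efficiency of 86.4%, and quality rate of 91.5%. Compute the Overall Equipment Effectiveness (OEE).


Formula: OEE = Availability * Performance * Quality / 10000
A * P = 86.1% * 86.4% / 100 = 74.39%
OEE = 74.39% * 91.5% / 100 = 68.1%

68.1%


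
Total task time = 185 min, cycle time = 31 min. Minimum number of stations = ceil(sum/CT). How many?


Formula: N_min = ceil(Sum of Task Times / Cycle Time)
N_min = ceil(185 min / 31 min) = ceil(5.9677)
N_min = 6 stations

6


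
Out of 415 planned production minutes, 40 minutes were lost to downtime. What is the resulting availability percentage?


Formula: Availability = (Planned Time - Downtime) / Planned Time * 100
Uptime = 415 - 40 = 375 min
Availability = 375 / 415 * 100 = 90.4%

90.4%


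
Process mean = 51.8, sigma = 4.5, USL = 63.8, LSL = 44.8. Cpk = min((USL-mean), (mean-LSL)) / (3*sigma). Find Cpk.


Cpu = (63.8 - 51.8) / (3 * 4.5) = 0.89
Cpl = (51.8 - 44.8) / (3 * 4.5) = 0.52
Cpk = min(0.89, 0.52) = 0.52

0.52


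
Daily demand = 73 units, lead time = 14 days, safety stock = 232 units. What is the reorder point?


Formula: ROP = (Daily Demand * Lead Time) + Safety Stock
Demand during lead time = 73 * 14 = 1022 units
ROP = 1022 + 232 = 1254 units

1254 units


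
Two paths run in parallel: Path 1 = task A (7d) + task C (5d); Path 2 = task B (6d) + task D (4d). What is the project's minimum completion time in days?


Path 1 = 7 + 5 = 12 days
Path 2 = 6 + 4 = 10 days
Duration = max(12, 10) = 12 days

12 days


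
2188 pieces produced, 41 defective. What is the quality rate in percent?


Formula: Quality Rate = Good Pieces / Total Pieces * 100
Good pieces = 2188 - 41 = 2147
QR = 2147 / 2188 * 100 = 98.1%

98.1%


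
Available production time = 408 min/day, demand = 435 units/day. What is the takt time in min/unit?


Formula: Takt Time = Available Production Time / Customer Demand
Takt = 408 min/day / 435 units/day
Takt = 0.94 min/unit

0.94 min/unit


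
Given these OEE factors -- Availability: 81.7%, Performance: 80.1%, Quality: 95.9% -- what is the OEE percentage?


Formula: OEE = Availability * Performance * Quality / 10000
A * P = 81.7% * 80.1% / 100 = 65.44%
OEE = 65.44% * 95.9% / 100 = 62.8%

62.8%


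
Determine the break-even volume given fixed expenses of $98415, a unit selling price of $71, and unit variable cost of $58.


Formula: BEQ = Fixed Costs / (Price - Variable Cost)
Contribution margin = $71 - $58 = $13/unit
BEQ = ceil($98415 / $13/unit) = ceil(7570.38) = 7571 units

7571 units


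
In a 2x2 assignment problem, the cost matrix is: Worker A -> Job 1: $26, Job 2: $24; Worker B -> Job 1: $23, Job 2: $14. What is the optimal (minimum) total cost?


Option 1: A->1 + B->2 = $26 + $14 = $40
Option 2: A->2 + B->1 = $24 + $23 = $47
Min cost = min($40, $47) = $40

$40


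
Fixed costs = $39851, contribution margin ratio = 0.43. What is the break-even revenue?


Formula: BER = Fixed Costs / Contribution Margin Ratio
BER = $39851 / 0.43
BER = $92676.74 (to the nearest cent)

$92676.74


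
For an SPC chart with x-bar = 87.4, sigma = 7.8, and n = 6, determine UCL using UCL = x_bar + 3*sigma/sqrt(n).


UCL = 87.4 + 3 * 7.8 / sqrt(6)

96.95


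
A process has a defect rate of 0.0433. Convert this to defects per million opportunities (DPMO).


DPMO = defect_rate * 1000000 = 0.0433 * 1000000

43300


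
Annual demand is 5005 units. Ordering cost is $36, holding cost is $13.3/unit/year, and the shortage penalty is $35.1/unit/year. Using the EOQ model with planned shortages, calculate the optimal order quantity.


Formula: EOQ* = sqrt(2DS/H) * sqrt((H+P)/P)
Base EOQ = sqrt(2*5005*36/13.3) = 164.6 units
Correction = sqrt((13.3+35.1)/35.1) = 1.17427
EOQ* = 164.6 * 1.17427 = 193.3 units

193.3 units


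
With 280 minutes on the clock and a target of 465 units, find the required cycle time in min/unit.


Formula: CT = Available Time / Number of Units
CT = 280 min / 465 units
CT = 0.6 min/unit

0.6 min/unit


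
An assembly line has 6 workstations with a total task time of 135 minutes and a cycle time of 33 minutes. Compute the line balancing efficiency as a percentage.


Formula: Efficiency = Sum of Task Times / (N_stations * CT) * 100
Total station capacity = 6 stations * 33 min = 198 min
Efficiency = 135 / 198 * 100 = 68.2%

68.2%


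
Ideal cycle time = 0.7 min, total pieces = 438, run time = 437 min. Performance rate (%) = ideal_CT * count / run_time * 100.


Formula: Performance = (Ideal CT * Total Count) / Run Time * 100
Ideal output time = 0.7 * 438 = 306.6 min
Performance = 306.6 / 437 * 100 = 70.2%

70.2%


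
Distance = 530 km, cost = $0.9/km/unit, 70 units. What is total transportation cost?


TC = dist * cost * units = 530 * 0.9 * 70 = $33390.00

$33390.00


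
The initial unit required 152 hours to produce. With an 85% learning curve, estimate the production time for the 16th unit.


Formula: T_n = T_1 * (learning_rate)^(log2(n)) where learning_rate = rate/100
Doublings = log2(16) = 4
T_n = 152 * 0.85^4
T_n = 152 * 0.522 = 79.3 hours

79.3 hours


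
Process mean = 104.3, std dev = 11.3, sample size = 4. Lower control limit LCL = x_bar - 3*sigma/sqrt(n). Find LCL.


LCL = 104.3 - 3 * 11.3 / sqrt(4)

87.35


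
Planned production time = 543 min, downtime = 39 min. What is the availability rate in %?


Formula: Availability = (Planned Time - Downtime) / Planned Time * 100
Uptime = 543 - 39 = 504 min
Availability = 504 / 543 * 100 = 92.8%

92.8%


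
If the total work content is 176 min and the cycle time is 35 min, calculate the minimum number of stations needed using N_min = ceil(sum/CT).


Formula: N_min = ceil(Sum of Task Times / Cycle Time)
N_min = ceil(176 min / 35 min) = ceil(5.0286)
N_min = 6 stations

6


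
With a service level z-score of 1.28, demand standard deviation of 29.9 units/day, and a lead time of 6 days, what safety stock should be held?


Formula: SS = z * sigma_d * sqrt(LT)
sqrt(LT) = sqrt(6) = 2.4495
SS = 1.28 * 29.9 * 2.4495
SS = 93.7 units

93.7 units


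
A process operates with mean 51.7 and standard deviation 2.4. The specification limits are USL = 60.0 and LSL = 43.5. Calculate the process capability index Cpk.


Cpu = (60.0 - 51.7) / (3 * 2.4) = 1.15
Cpl = (51.7 - 43.5) / (3 * 2.4) = 1.14
Cpk = min(1.15, 1.14) = 1.14

1.14


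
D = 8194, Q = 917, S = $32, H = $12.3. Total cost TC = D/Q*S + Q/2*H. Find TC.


TC = 8194/917 * 32 + 917/2 * 12.3

$5925.49


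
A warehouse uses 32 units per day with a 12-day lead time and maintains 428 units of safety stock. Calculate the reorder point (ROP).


Formula: ROP = (Daily Demand * Lead Time) + Safety Stock
Demand during lead time = 32 * 12 = 384 units
ROP = 384 + 428 = 812 units

812 units


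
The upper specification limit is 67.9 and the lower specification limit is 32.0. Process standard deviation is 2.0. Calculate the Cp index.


Cp = (67.9 - 32.0) / (6 * 2.0)

2.99


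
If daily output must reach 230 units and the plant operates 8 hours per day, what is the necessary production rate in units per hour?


Formula: Production Rate = Daily Demand / Available Hours
Rate = 230 units/day / 8 hours/day
Rate = 28.8 units/hour

28.8 units/hour


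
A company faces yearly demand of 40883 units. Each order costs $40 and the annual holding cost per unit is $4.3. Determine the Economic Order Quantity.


Formula: EOQ = sqrt(2 * D * S / H)
Numerator: 2 * 40883 * 40 = 3270640
2DS/H = 3270640 / 4.3 = 760614.0
EOQ = sqrt(760614.0) = 872.1 units

872.1 units


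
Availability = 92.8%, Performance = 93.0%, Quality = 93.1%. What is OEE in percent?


Formula: OEE = Availability * Performance * Quality / 10000
A * P = 92.8% * 93.0% / 100 = 86.3%
OEE = 86.3% * 93.1% / 100 = 80.3%

80.3%


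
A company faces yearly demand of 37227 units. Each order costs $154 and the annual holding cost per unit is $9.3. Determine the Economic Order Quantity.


Formula: EOQ = sqrt(2 * D * S / H)
Numerator: 2 * 37227 * 154 = 11465916
2DS/H = 11465916 / 9.3 = 1232894.2
EOQ = sqrt(1232894.2) = 1110.4 units

1110.4 units


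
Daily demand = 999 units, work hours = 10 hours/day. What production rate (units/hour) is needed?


Formula: Production Rate = Daily Demand / Available Hours
Rate = 999 units/day / 10 hours/day
Rate = 99.9 units/hour

99.9 units/hour


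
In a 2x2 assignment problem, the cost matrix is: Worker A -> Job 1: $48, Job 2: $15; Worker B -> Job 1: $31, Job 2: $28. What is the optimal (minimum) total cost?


Option 1: A->1 + B->2 = $48 + $28 = $76
Option 2: A->2 + B->1 = $15 + $31 = $46
Min cost = min($76, $46) = $46

$46


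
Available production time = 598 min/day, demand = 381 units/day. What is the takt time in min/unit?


Formula: Takt Time = Available Production Time / Customer Demand
Takt = 598 min/day / 381 units/day
Takt = 1.57 min/unit

1.57 min/unit


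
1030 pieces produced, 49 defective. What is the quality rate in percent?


Formula: Quality Rate = Good Pieces / Total Pieces * 100
Good pieces = 1030 - 49 = 981
QR = 981 / 1030 * 100 = 95.2%

95.2%


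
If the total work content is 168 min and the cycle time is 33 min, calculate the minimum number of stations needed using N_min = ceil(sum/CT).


Formula: N_min = ceil(Sum of Task Times / Cycle Time)
N_min = ceil(168 min / 33 min) = ceil(5.0909)
N_min = 6 stations

6


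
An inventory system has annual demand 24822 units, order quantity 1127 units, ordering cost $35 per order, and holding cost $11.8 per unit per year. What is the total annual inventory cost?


TC = 24822/1127 * 35 + 1127/2 * 11.8

$7420.17


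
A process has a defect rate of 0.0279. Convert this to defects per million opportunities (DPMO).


DPMO = defect_rate * 1000000 = 0.0279 * 1000000

27900


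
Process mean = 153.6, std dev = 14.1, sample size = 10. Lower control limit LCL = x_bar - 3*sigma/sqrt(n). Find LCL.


LCL = 153.6 - 3 * 14.1 / sqrt(10)

140.22


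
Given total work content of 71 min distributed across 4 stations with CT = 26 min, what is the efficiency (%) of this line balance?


Formula: Efficiency = Sum of Task Times / (N_stations * CT) * 100
Total station capacity = 4 stations * 26 min = 104 min
Efficiency = 71 / 104 * 100 = 68.3%

68.3%


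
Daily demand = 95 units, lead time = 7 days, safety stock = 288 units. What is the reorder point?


Formula: ROP = (Daily Demand * Lead Time) + Safety Stock
Demand during lead time = 95 * 7 = 665 units
ROP = 665 + 288 = 953 units

953 units


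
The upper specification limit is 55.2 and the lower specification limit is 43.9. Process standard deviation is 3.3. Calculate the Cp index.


Cp = (55.2 - 43.9) / (6 * 3.3)

0.57


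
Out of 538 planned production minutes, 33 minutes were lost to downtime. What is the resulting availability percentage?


Formula: Availability = (Planned Time - Downtime) / Planned Time * 100
Uptime = 538 - 33 = 505 min
Availability = 505 / 538 * 100 = 93.9%

93.9%


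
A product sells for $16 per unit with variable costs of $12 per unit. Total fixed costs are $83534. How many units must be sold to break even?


Formula: BEQ = Fixed Costs / (Price - Variable Cost)
Contribution margin = $16 - $12 = $4/unit
BEQ = ceil($83534 / $4/unit) = ceil(20883.5) = 20884 units

20884 units


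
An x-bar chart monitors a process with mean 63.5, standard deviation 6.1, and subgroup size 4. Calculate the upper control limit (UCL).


UCL = 63.5 + 3 * 6.1 / sqrt(4)

72.65


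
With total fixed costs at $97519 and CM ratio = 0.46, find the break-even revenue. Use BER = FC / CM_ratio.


Formula: BER = Fixed Costs / Contribution Margin Ratio
BER = $97519 / 0.46
BER = $211997.83 (to the nearest cent)

$211997.83


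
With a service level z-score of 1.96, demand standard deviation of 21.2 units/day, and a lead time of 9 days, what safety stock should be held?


Formula: SS = z * sigma_d * sqrt(LT)
sqrt(LT) = sqrt(9) = 3.0
SS = 1.96 * 21.2 * 3.0
SS = 124.7 units

124.7 units


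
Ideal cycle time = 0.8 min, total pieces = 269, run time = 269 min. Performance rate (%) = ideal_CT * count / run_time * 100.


Formula: Performance = (Ideal CT * Total Count) / Run Time * 100
Ideal output time = 0.8 * 269 = 215.2 min
Performance = 215.2 / 269 * 100 = 80.0%

80.0%


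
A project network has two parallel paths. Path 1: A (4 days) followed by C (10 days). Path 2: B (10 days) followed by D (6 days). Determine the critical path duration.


Path 1 = 4 + 10 = 14 days
Path 2 = 10 + 6 = 16 days
Duration = max(14, 16) = 16 days

16 days


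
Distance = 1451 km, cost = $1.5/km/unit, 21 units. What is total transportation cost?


TC = dist * cost * units = 1451 * 1.5 * 21 = $45706.50

$45706.50


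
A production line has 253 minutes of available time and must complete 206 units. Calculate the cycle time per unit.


Formula: CT = Available Time / Number of Units
CT = 253 min / 206 units
CT = 1.23 min/unit

1.23 min/unit


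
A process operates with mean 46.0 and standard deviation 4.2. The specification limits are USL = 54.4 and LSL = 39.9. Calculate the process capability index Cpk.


Cpu = (54.4 - 46.0) / (3 * 4.2) = 0.67
Cpl = (46.0 - 39.9) / (3 * 4.2) = 0.48
Cpk = min(0.67, 0.48) = 0.48

0.48


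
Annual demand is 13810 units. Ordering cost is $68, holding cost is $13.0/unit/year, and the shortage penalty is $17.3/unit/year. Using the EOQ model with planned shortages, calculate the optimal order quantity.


Formula: EOQ* = sqrt(2DS/H) * sqrt((H+P)/P)
Base EOQ = sqrt(2*13810*68/13.0) = 380.1 units
Correction = sqrt((13.0+17.3)/17.3) = 1.32342
EOQ* = 380.1 * 1.32342 = 503.0 units

503.0 units


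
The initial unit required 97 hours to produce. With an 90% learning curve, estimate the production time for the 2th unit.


Formula: T_n = T_1 * (learning_rate)^(log2(n)) where learning_rate = rate/100
Doublings = log2(2) = 1
T_n = 97 * 0.9^1
T_n = 97 * 0.9 = 87.3 hours

87.3 hours


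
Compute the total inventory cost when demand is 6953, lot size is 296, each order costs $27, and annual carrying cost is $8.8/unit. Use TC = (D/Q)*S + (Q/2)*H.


TC = 6953/296 * 27 + 296/2 * 8.8

$1936.63


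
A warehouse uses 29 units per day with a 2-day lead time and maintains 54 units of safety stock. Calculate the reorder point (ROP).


Formula: ROP = (Daily Demand * Lead Time) + Safety Stock
Demand during lead time = 29 * 2 = 58 units
ROP = 58 + 54 = 112 units

112 units


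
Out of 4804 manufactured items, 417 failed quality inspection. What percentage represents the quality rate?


Formula: Quality Rate = Good Pieces / Total Pieces * 100
Good pieces = 4804 - 417 = 4387
QR = 4387 / 4804 * 100 = 91.3%

91.3%


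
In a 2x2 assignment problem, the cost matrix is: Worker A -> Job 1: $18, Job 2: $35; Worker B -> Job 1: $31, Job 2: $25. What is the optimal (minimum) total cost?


Option 1: A->1 + B->2 = $18 + $25 = $43
Option 2: A->2 + B->1 = $35 + $31 = $66
Min cost = min($43, $66) = $43

$43


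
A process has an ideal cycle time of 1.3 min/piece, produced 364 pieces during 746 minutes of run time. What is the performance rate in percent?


Formula: Performance = (Ideal CT * Total Count) / Run Time * 100
Ideal output time = 1.3 * 364 = 473.2 min
Performance = 473.2 / 746 * 100 = 63.4%

63.4%


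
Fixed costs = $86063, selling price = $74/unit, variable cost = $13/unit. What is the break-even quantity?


Formula: BEQ = Fixed Costs / (Price - Variable Cost)
Contribution margin = $74 - $13 = $61/unit
BEQ = ceil($86063 / $61/unit) = ceil(1410.87) = 1411 units

1411 units


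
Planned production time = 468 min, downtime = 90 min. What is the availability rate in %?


Formula: Availability = (Planned Time - Downtime) / Planned Time * 100
Uptime = 468 - 90 = 378 min
Availability = 378 / 468 * 100 = 80.8%

80.8%


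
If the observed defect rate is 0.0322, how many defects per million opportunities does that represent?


DPMO = defect_rate * 1000000 = 0.0322 * 1000000

32200


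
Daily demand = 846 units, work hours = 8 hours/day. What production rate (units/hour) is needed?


Formula: Production Rate = Daily Demand / Available Hours
Rate = 846 units/day / 8 hours/day
Rate = 105.8 units/hour

105.8 units/hour


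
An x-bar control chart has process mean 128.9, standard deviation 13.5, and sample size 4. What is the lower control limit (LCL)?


LCL = 128.9 - 3 * 13.5 / sqrt(4)

108.65


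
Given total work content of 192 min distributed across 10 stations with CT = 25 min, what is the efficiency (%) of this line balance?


Formula: Efficiency = Sum of Task Times / (N_stations * CT) * 100
Total station capacity = 10 stations * 25 min = 250 min
Efficiency = 192 / 250 * 100 = 76.8%

76.8%


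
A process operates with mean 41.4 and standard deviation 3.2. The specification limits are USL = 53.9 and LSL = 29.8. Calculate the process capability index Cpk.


Cpu = (53.9 - 41.4) / (3 * 3.2) = 1.3
Cpl = (41.4 - 29.8) / (3 * 3.2) = 1.21
Cpk = min(1.3, 1.21) = 1.21

1.21


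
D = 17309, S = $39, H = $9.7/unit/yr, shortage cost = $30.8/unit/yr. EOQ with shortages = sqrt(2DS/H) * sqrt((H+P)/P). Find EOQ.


Formula: EOQ* = sqrt(2DS/H) * sqrt((H+P)/P)
Base EOQ = sqrt(2*17309*39/9.7) = 373.08 units
Correction = sqrt((9.7+30.8)/30.8) = 1.14671
EOQ* = 373.08 * 1.14671 = 427.8 units

427.8 units


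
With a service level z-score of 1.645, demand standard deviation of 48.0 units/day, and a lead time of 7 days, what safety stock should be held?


Formula: SS = z * sigma_d * sqrt(LT)
sqrt(LT) = sqrt(7) = 2.6458
SS = 1.645 * 48.0 * 2.6458
SS = 208.9 units

208.9 units


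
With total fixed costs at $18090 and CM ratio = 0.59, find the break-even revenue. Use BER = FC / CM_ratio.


Formula: BER = Fixed Costs / Contribution Margin Ratio
BER = $18090 / 0.59
BER = $30661.02 (to the nearest cent)

$30661.02


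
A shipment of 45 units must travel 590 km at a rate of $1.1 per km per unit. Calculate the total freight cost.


TC = dist * cost * units = 590 * 1.1 * 45 = $29205.00

$29205.00


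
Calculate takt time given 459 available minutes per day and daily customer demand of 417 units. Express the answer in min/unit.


Formula: Takt Time = Available Production Time / Customer Demand
Takt = 459 min/day / 417 units/day
Takt = 1.1 min/unit

1.1 min/unit


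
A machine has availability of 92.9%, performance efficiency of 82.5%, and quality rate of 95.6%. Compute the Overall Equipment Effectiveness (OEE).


Formula: OEE = Availability * Performance * Quality / 10000
A * P = 92.9% * 82.5% / 100 = 76.64%
OEE = 76.64% * 95.6% / 100 = 73.3%

73.3%


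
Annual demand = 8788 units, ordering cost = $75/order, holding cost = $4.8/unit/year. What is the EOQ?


Formula: EOQ = sqrt(2 * D * S / H)
Numerator: 2 * 8788 * 75 = 1318200
2DS/H = 1318200 / 4.8 = 274625.0
EOQ = sqrt(274625.0) = 524.0 units

524.0 units


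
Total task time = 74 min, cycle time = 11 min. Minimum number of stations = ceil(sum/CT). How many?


Formula: N_min = ceil(Sum of Task Times / Cycle Time)
N_min = ceil(74 min / 11 min) = ceil(6.7273)
N_min = 7 stations

7


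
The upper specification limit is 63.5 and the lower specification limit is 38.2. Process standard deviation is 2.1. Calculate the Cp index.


Cp = (63.5 - 38.2) / (6 * 2.1)

2.01


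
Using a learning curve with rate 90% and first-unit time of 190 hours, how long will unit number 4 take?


Formula: T_n = T_1 * (learning_rate)^(log2(n)) where learning_rate = rate/100
Doublings = log2(4) = 2
T_n = 190 * 0.9^2
T_n = 190 * 0.81 = 153.9 hours

153.9 hours


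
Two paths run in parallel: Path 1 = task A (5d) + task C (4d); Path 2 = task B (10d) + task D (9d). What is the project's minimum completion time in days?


Path 1 = 5 + 4 = 9 days
Path 2 = 10 + 9 = 19 days
Duration = max(9, 19) = 19 days

19 days


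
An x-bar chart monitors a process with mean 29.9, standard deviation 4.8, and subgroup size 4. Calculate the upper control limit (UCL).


UCL = 29.9 + 3 * 4.8 / sqrt(4)

37.1


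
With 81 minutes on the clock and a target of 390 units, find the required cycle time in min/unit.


Formula: CT = Available Time / Number of Units
CT = 81 min / 390 units
CT = 0.21 min/unit

0.21 min/unit


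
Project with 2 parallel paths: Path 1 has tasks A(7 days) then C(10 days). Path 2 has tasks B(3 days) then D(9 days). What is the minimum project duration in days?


Path 1 = 7 + 10 = 17 days
Path 2 = 3 + 9 = 12 days
Duration = max(17, 12) = 17 days

17 days


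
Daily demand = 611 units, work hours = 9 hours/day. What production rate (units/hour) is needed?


Formula: Production Rate = Daily Demand / Available Hours
Rate = 611 units/day / 9 hours/day
Rate = 67.9 units/hour

67.9 units/hour


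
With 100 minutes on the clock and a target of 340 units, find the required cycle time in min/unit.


Formula: CT = Available Time / Number of Units
CT = 100 min / 340 units
CT = 0.29 min/unit

0.29 min/unit


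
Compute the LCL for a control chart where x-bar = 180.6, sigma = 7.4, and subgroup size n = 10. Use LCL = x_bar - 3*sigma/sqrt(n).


LCL = 180.6 - 3 * 7.4 / sqrt(10)

173.58


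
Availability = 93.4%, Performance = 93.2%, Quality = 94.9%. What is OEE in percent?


Formula: OEE = Availability * Performance * Quality / 10000
A * P = 93.4% * 93.2% / 100 = 87.05%
OEE = 87.05% * 94.9% / 100 = 82.6%

82.6%


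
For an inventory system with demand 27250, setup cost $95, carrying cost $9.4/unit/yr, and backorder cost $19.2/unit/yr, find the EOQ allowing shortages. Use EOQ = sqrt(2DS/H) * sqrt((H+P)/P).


Formula: EOQ* = sqrt(2DS/H) * sqrt((H+P)/P)
Base EOQ = sqrt(2*27250*95/9.4) = 742.16 units
Correction = sqrt((9.4+19.2)/19.2) = 1.22048
EOQ* = 742.16 * 1.22048 = 905.8 units

905.8 units


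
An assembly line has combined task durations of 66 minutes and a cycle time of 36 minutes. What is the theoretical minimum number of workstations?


Formula: N_min = ceil(Sum of Task Times / Cycle Time)
N_min = ceil(66 min / 36 min) = ceil(1.8333)
N_min = 2 stations

2


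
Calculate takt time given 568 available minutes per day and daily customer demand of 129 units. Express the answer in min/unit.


Formula: Takt Time = Available Production Time / Customer Demand
Takt = 568 min/day / 129 units/day
Takt = 4.4 min/unit

4.4 min/unit


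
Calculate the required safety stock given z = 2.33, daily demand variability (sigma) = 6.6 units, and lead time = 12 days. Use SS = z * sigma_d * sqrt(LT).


Formula: SS = z * sigma_d * sqrt(LT)
sqrt(LT) = sqrt(12) = 3.4641
SS = 2.33 * 6.6 * 3.4641
SS = 53.3 units

53.3 units


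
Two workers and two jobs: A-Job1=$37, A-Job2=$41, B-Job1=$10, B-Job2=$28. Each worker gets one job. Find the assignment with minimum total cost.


Option 1: A->1 + B->2 = $37 + $28 = $65
Option 2: A->2 + B->1 = $41 + $10 = $51
Min cost = min($65, $51) = $51

$51


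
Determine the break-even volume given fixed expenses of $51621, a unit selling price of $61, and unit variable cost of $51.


Formula: BEQ = Fixed Costs / (Price - Variable Cost)
Contribution margin = $61 - $51 = $10/unit
BEQ = ceil($51621 / $10/unit) = ceil(5162.1) = 5163 units

5163 units


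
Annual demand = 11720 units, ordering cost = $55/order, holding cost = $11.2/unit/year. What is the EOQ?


Formula: EOQ = sqrt(2 * D * S / H)
Numerator: 2 * 11720 * 55 = 1289200
2DS/H = 1289200 / 11.2 = 115107.1
EOQ = sqrt(115107.1) = 339.3 units

339.3 units


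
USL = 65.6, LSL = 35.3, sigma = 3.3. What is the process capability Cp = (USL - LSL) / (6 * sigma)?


Cp = (65.6 - 35.3) / (6 * 3.3)

1.53


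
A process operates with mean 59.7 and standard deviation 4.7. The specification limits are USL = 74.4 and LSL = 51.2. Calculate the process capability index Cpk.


Cpu = (74.4 - 59.7) / (3 * 4.7) = 1.04
Cpl = (59.7 - 51.2) / (3 * 4.7) = 0.6
Cpk = min(1.04, 0.6) = 0.6

0.6


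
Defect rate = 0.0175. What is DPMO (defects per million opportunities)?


DPMO = defect_rate * 1000000 = 0.0175 * 1000000

17500


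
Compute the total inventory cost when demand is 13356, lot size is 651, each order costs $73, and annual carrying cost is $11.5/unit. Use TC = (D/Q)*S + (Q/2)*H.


TC = 13356/651 * 73 + 651/2 * 11.5

$5240.93


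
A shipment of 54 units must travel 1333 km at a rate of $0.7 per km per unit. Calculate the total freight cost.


TC = dist * cost * units = 1333 * 0.7 * 54 = $50387.40

$50387.40


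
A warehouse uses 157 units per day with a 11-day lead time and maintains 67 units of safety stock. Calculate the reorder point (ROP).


Formula: ROP = (Daily Demand * Lead Time) + Safety Stock
Demand during lead time = 157 * 11 = 1727 units
ROP = 1727 + 67 = 1794 units

1794 units


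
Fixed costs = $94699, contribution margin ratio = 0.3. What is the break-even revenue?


Formula: BER = Fixed Costs / Contribution Margin Ratio
BER = $94699 / 0.3
BER = $315663.33 (to the nearest cent)

$315663.33


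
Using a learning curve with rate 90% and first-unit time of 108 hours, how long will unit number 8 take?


Formula: T_n = T_1 * (learning_rate)^(log2(n)) where learning_rate = rate/100
Doublings = log2(8) = 3
T_n = 108 * 0.9^3
T_n = 108 * 0.729 = 78.7 hours

78.7 hours


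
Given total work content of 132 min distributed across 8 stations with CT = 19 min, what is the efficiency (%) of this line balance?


Formula: Efficiency = Sum of Task Times / (N_stations * CT) * 100
Total station capacity = 8 stations * 19 min = 152 min
Efficiency = 132 / 152 * 100 = 86.8%

86.8%


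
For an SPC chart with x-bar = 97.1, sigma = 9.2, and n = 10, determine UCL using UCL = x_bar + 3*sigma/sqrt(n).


UCL = 97.1 + 3 * 9.2 / sqrt(10)

105.83


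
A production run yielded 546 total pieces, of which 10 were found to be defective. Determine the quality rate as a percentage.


Formula: Quality Rate = Good Pieces / Total Pieces * 100
Good pieces = 546 - 10 = 536
QR = 536 / 546 * 100 = 98.2%

98.2%


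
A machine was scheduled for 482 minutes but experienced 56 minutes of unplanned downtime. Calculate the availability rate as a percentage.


Formula: Availability = (Planned Time - Downtime) / Planned Time * 100
Uptime = 482 - 56 = 426 min
Availability = 426 / 482 * 100 = 88.4%

88.4%


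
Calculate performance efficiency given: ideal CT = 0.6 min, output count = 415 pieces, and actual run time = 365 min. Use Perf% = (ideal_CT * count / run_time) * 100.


Formula: Performance = (Ideal CT * Total Count) / Run Time * 100
Ideal output time = 0.6 * 415 = 249.0 min
Performance = 249.0 / 365 * 100 = 68.2%

68.2%


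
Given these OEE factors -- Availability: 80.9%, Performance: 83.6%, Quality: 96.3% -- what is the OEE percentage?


Formula: OEE = Availability * Performance * Quality / 10000
A * P = 80.9% * 83.6% / 100 = 67.63%
OEE = 67.63% * 96.3% / 100 = 65.1%

65.1%


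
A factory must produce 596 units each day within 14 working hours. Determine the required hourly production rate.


Formula: Production Rate = Daily Demand / Available Hours
Rate = 596 units/day / 14 hours/day
Rate = 42.6 units/hour

42.6 units/hour


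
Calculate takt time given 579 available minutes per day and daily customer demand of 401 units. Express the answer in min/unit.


Formula: Takt Time = Available Production Time / Customer Demand
Takt = 579 min/day / 401 units/day
Takt = 1.44 min/unit

1.44 min/unit


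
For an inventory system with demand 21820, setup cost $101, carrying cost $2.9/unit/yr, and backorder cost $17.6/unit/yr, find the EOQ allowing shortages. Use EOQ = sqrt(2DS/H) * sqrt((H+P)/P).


Formula: EOQ* = sqrt(2DS/H) * sqrt((H+P)/P)
Base EOQ = sqrt(2*21820*101/2.9) = 1232.83 units
Correction = sqrt((2.9+17.6)/17.6) = 1.07925
EOQ* = 1232.83 * 1.07925 = 1330.5 units

1330.5 units


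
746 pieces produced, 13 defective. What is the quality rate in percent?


Formula: Quality Rate = Good Pieces / Total Pieces * 100
Good pieces = 746 - 13 = 733
QR = 733 / 746 * 100 = 98.3%

98.3%


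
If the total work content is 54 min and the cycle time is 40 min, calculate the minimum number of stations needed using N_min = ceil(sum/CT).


Formula: N_min = ceil(Sum of Task Times / Cycle Time)
N_min = ceil(54 min / 40 min) = ceil(1.35)
N_min = 2 stations

2


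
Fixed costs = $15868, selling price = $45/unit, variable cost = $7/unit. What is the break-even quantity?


Formula: BEQ = Fixed Costs / (Price - Variable Cost)
Contribution margin = $45 - $7 = $38/unit
BEQ = ceil($15868 / $38/unit) = ceil(417.58) = 418 units

418 units


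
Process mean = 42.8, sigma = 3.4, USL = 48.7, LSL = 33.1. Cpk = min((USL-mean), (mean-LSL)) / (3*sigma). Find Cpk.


Cpu = (48.7 - 42.8) / (3 * 3.4) = 0.58
Cpl = (42.8 - 33.1) / (3 * 3.4) = 0.95
Cpk = min(0.58, 0.95) = 0.58

0.58


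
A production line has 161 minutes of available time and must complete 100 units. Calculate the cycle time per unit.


Formula: CT = Available Time / Number of Units
CT = 161 min / 100 units
CT = 1.61 min/unit

1.61 min/unit


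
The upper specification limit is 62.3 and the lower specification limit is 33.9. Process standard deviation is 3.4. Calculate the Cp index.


Cp = (62.3 - 33.9) / (6 * 3.4)

1.39


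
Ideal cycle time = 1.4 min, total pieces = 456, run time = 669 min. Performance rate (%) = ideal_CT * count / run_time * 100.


Formula: Performance = (Ideal CT * Total Count) / Run Time * 100
Ideal output time = 1.4 * 456 = 638.4 min
Performance = 638.4 / 669 * 100 = 95.4%

95.4%


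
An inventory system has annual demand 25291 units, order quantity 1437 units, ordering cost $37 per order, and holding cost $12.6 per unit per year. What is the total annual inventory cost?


TC = 25291/1437 * 37 + 1437/2 * 12.6

$9704.29


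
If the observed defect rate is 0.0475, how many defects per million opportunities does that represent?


DPMO = defect_rate * 1000000 = 0.0475 * 1000000

47500


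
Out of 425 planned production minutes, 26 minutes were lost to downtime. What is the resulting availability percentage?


Formula: Availability = (Planned Time - Downtime) / Planned Time * 100
Uptime = 425 - 26 = 399 min
Availability = 399 / 425 * 100 = 93.9%

93.9%


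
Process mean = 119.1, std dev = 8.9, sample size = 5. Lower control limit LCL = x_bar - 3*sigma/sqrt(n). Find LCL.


LCL = 119.1 - 3 * 8.9 / sqrt(5)

107.16


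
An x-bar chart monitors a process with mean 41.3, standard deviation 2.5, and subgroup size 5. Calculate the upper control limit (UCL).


UCL = 41.3 + 3 * 2.5 / sqrt(5)

44.65


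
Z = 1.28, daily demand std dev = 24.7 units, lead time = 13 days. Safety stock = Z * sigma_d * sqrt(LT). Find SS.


Formula: SS = z * sigma_d * sqrt(LT)
sqrt(LT) = sqrt(13) = 3.6056
SS = 1.28 * 24.7 * 3.6056
SS = 114.0 units

114.0 units


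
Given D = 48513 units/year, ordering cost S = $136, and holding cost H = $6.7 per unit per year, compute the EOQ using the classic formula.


Formula: EOQ = sqrt(2 * D * S / H)
Numerator: 2 * 48513 * 136 = 13195536
2DS/H = 13195536 / 6.7 = 1969483.0
EOQ = sqrt(1969483.0) = 1403.4 units

1403.4 units


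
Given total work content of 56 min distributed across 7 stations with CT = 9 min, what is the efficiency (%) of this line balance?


Formula: Efficiency = Sum of Task Times / (N_stations * CT) * 100
Total station capacity = 7 stations * 9 min = 63 min
Efficiency = 56 / 63 * 100 = 88.9%

88.9%


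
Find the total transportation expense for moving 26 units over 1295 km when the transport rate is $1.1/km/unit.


TC = dist * cost * units = 1295 * 1.1 * 26 = $37037.00

$37037.00


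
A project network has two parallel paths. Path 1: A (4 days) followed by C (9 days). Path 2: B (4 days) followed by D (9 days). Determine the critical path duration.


Path 1 = 4 + 9 = 13 days
Path 2 = 4 + 9 = 13 days
Duration = max(13, 13) = 13 days

13 days


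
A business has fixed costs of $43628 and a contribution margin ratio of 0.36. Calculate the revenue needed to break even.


Formula: BER = Fixed Costs / Contribution Margin Ratio
BER = $43628 / 0.36
BER = $121188.89 (to the nearest cent)

$121188.89


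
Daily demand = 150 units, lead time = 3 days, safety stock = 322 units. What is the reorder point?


Formula: ROP = (Daily Demand * Lead Time) + Safety Stock
Demand during lead time = 150 * 3 = 450 units
ROP = 450 + 322 = 772 units

772 units


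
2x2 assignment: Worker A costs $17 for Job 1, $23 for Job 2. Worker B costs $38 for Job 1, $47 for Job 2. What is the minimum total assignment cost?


Option 1: A->1 + B->2 = $17 + $47 = $64
Option 2: A->2 + B->1 = $23 + $38 = $61
Min cost = min($64, $61) = $61

$61


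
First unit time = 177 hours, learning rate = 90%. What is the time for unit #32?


Formula: T_n = T_1 * (learning_rate)^(log2(n)) where learning_rate = rate/100
Doublings = log2(32) = 5
T_n = 177 * 0.9^5
T_n = 177 * 0.5905 = 104.5 hours

104.5 hours


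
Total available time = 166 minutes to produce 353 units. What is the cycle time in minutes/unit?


Formula: CT = Available Time / Number of Units
CT = 166 min / 353 units
CT = 0.47 min/unit

0.47 min/unit


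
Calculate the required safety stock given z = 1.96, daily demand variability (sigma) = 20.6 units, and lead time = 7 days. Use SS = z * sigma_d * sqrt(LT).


Formula: SS = z * sigma_d * sqrt(LT)
sqrt(LT) = sqrt(7) = 2.6458
SS = 1.96 * 20.6 * 2.6458
SS = 106.8 units

106.8 units


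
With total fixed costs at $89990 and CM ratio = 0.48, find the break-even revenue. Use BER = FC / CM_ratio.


Formula: BER = Fixed Costs / Contribution Margin Ratio
BER = $89990 / 0.48
BER = $187479.17 (to the nearest cent)

$187479.17


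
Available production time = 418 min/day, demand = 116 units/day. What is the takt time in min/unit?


Formula: Takt Time = Available Production Time / Customer Demand
Takt = 418 min/day / 116 units/day
Takt = 3.6 min/unit

3.6 min/unit


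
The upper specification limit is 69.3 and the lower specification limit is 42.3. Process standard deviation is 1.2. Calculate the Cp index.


Cp = (69.3 - 42.3) / (6 * 1.2)

3.75


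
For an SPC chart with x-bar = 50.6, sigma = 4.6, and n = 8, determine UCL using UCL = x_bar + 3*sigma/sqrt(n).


UCL = 50.6 + 3 * 4.6 / sqrt(8)

55.48


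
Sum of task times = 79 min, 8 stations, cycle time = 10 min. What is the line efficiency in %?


Formula: Efficiency = Sum of Task Times / (N_stations * CT) * 100
Total station capacity = 8 stations * 10 min = 80 min
Efficiency = 79 / 80 * 100 = 98.8%

98.8%


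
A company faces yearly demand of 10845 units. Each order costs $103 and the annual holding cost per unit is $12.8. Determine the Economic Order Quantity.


Formula: EOQ = sqrt(2 * D * S / H)
Numerator: 2 * 10845 * 103 = 2234070
2DS/H = 2234070 / 12.8 = 174536.7
EOQ = sqrt(174536.7) = 417.8 units

417.8 units


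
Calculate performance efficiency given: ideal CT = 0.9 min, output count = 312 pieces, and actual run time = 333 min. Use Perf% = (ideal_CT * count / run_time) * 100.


Formula: Performance = (Ideal CT * Total Count) / Run Time * 100
Ideal output time = 0.9 * 312 = 280.8 min
Performance = 280.8 / 333 * 100 = 84.3%

84.3%


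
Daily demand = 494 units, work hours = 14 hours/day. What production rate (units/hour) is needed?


Formula: Production Rate = Daily Demand / Available Hours
Rate = 494 units/day / 14 hours/day
Rate = 35.3 units/hour

35.3 units/hour


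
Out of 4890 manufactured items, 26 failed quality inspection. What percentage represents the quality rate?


Formula: Quality Rate = Good Pieces / Total Pieces * 100
Good pieces = 4890 - 26 = 4864
QR = 4864 / 4890 * 100 = 99.5%

99.5%


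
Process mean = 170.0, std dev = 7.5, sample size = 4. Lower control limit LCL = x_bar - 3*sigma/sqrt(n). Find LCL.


LCL = 170.0 - 3 * 7.5 / sqrt(4)

158.75


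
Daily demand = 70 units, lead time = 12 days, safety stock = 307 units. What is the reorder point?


Formula: ROP = (Daily Demand * Lead Time) + Safety Stock
Demand during lead time = 70 * 12 = 840 units
ROP = 840 + 307 = 1147 units

1147 units


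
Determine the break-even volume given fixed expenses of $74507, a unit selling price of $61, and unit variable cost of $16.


Formula: BEQ = Fixed Costs / (Price - Variable Cost)
Contribution margin = $61 - $16 = $45/unit
BEQ = ceil($74507 / $45/unit) = ceil(1655.71) = 1656 units

1656 units


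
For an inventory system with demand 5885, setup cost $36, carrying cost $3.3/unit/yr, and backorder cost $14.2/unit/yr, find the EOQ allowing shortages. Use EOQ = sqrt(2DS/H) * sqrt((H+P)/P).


Formula: EOQ* = sqrt(2DS/H) * sqrt((H+P)/P)
Base EOQ = sqrt(2*5885*36/3.3) = 358.33 units
Correction = sqrt((3.3+14.2)/14.2) = 1.11013
EOQ* = 358.33 * 1.11013 = 397.8 units

397.8 units


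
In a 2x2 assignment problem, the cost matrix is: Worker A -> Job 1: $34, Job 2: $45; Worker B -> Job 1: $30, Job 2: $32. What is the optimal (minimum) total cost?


Option 1: A->1 + B->2 = $34 + $32 = $66
Option 2: A->2 + B->1 = $45 + $30 = $75
Min cost = min($66, $75) = $66

$66


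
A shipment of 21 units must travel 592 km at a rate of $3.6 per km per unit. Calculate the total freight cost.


TC = dist * cost * units = 592 * 3.6 * 21 = $44755.20

$44755.20


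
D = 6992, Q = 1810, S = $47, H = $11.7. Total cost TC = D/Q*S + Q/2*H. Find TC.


TC = 6992/1810 * 47 + 1810/2 * 11.7

$10770.06


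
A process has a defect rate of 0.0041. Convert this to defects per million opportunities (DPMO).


DPMO = defect_rate * 1000000 = 0.0041 * 1000000

4100


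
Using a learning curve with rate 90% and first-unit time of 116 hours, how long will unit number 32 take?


Formula: T_n = T_1 * (learning_rate)^(log2(n)) where learning_rate = rate/100
Doublings = log2(32) = 5
T_n = 116 * 0.9^5
T_n = 116 * 0.5905 = 68.5 hours

68.5 hours


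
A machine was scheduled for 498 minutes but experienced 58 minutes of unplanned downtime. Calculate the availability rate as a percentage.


Formula: Availability = (Planned Time - Downtime) / Planned Time * 100
Uptime = 498 - 58 = 440 min
Availability = 440 / 498 * 100 = 88.4%

88.4%


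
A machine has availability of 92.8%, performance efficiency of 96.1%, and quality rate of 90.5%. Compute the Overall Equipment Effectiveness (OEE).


Formula: OEE = Availability * Performance * Quality / 10000
A * P = 92.8% * 96.1% / 100 = 89.18%
OEE = 89.18% * 90.5% / 100 = 80.7%

80.7%


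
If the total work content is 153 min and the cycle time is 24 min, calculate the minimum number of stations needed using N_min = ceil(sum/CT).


Formula: N_min = ceil(Sum of Task Times / Cycle Time)
N_min = ceil(153 min / 24 min) = ceil(6.375)
N_min = 7 stations

7
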